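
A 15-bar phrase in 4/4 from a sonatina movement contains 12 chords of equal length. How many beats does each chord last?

15 bars × 4 beats/bar = 60 beats total.
60 beats ÷ 12 chords = 5 beats per chord.

5 beats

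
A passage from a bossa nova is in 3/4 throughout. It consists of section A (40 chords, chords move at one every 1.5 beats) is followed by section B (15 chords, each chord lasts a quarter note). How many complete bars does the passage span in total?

A: 40 × 1.5 = 60 beats = 20 bars.
B: 15 × 1 = 15 beats = 5 bars.
Total: 20 + 5 = 25 bars.

25 bars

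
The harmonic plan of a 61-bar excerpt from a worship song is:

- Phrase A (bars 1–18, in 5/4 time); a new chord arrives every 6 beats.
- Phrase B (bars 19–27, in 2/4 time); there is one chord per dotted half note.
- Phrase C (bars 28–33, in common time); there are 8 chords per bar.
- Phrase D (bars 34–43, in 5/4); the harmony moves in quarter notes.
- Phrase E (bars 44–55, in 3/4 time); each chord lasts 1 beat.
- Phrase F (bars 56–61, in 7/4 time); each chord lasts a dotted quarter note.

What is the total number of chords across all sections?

183 chords

A has 90 beats and chords last 6 each, so 15 chords.
B has 18 beats and chords last 3 each, so 6 chords.
C has 24 beats and chords last 0.5 each, so 48 chords.
D has 50 beats and chords last 1 each, so 50 chords.
E has 36 beats and chords last 1 each, so 36 chords.
F has 42 beats and chords last 1.5 each, so 28 chords.
Total: 15 + 6 + 48 + 50 + 36 + 28 = 183.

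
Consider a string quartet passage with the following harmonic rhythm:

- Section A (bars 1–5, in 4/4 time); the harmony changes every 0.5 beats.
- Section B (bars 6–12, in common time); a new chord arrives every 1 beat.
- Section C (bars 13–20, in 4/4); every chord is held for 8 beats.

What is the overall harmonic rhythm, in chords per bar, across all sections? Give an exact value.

A: 5 × 4 = 20 beats ÷ 0.5 = 40 chords.
B: 7 × 4 = 28 beats ÷ 1 = 28 chords.
C: 8 × 4 = 32 beats ÷ 8 = 4 chords.
Overall: 72 chords over 20 bars → 72/20 = 3.6 chords per bar.

3.6 chords per bar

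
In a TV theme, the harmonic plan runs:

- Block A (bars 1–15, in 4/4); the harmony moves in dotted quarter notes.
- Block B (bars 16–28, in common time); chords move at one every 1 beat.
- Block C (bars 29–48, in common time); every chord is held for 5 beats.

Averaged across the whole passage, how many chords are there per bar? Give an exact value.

A: 15 × 4 = 60 beats ÷ 1.5 = 40 chords.
B: 13 × 4 = 52 beats ÷ 1 = 52 chords.
C: 20 × 4 = 80 beats ÷ 5 = 16 chords.
Overall: 108 chords over 48 bars → 108/48 = 2.25 chords per bar.

2.25 chords per bar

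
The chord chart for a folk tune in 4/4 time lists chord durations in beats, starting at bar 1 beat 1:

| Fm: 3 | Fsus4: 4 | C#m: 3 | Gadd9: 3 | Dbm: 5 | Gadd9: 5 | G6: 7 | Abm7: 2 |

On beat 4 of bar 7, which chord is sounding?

G6

Beat 4 of bar 7 is beat (7−1)×4 + 4 = 28 overall.
Running totals: Fm ends at 3, Fsus4 ends at 7, C#m ends at 10, Gadd9 ends at 13, Dbm ends at 18, Gadd9 ends at 23, G6 ends at 30.
Beat 28 falls within G6.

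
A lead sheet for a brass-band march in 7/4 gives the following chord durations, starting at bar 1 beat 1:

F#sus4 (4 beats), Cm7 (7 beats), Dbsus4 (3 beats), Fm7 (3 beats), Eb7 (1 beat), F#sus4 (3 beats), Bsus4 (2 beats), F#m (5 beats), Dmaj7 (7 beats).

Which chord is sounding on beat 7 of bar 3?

Beat 7 of bar 3 is beat (3−1)×7 + 7 = 21 overall.
Running totals: F#sus4 ends at 4, Cm7 ends at 11, Dbsus4 ends at 14, Fm7 ends at 17, Eb7 ends at 18, F#sus4 ends at 21.
Beat 21 falls within F#sus4.

F#sus4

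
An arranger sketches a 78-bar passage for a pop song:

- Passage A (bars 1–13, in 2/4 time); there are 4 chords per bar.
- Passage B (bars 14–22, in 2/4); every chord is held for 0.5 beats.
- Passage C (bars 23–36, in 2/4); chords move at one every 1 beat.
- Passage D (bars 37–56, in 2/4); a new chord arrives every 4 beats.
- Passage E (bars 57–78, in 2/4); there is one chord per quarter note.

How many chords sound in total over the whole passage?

170 chords

A: 13 bars × 2 beats = 26 beats; 0.5 beats/chord → 52 chords.
B: 9 bars × 2 beats = 18 beats; 0.5 beats/chord → 36 chords.
C: 14 bars × 2 beats = 28 beats; 1 beat/chord → 28 chords.
D: 20 bars × 2 beats = 40 beats; 4 beats/chord → 10 chords.
E: 22 bars × 2 beats = 44 beats; 1 beat/chord → 44 chords.
Total: 52 + 36 + 28 + 10 + 44 = 170.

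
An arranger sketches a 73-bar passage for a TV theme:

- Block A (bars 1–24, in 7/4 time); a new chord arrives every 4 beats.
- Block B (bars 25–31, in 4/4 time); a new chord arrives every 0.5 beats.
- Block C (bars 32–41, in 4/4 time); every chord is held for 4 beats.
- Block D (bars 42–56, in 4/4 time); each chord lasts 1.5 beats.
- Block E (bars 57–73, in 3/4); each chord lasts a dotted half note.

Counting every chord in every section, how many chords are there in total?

165 chords

A has 168 beats and chords last 4 each, so 42 chords.
B has 28 beats and chords last 0.5 each, so 56 chords.
C has 40 beats and chords last 4 each, so 10 chords.
D has 60 beats and chords last 1.5 each, so 40 chords.
E has 51 beats and chords last 3 each, so 17 chords.
Total: 42 + 56 + 10 + 40 + 17 = 165.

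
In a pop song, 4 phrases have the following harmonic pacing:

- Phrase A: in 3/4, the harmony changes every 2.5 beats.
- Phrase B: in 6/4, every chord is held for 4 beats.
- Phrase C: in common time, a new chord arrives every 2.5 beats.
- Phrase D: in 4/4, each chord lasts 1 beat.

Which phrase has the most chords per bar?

Phrase D

A: 3 beats/bar ÷ 2.5 beats/chord = 1.2 chords/bar.
B: 6 beats/bar ÷ 4 beats/chord = 1.5 chords/bar.
C: 4 beats/bar ÷ 2.5 beats/chord = 1.6 chords/bar.
D: 4 beats/bar ÷ 1 beat/chord = 4 chords/bar.
Fastest is D at 4 chords/bar.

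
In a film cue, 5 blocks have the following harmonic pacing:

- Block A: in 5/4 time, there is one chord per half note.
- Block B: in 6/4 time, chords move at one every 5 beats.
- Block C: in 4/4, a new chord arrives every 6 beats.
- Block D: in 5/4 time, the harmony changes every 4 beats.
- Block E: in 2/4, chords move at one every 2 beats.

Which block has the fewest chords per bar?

A: 5 beats/bar ÷ 2 beats/chord = 2.5 chords/bar.
B: 6 beats/bar ÷ 5 beats/chord = 1.2 chords/bar.
C: 4 beats/bar ÷ 6 beats/chord = 2/3 chords/bar.
D: 5 beats/bar ÷ 4 beats/chord = 1.25 chords/bar.
E: 2 beats/bar ÷ 2 beats/chord = 1 chord/bar.
Slowest is C at 2/3 chords/bar.

Block C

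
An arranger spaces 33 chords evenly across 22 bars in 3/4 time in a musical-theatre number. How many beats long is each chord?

22 bars × 3 beats/bar = 66 beats total.
66 beats ÷ 33 chords = 2 beats per chord.
(That is a half note.)

2 beats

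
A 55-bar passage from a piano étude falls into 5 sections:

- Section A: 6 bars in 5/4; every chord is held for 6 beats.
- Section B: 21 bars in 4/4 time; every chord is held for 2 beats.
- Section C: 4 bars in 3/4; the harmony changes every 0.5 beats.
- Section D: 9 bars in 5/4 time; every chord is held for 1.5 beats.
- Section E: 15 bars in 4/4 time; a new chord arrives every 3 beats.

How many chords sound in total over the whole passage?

A: 6·5 = 30 beats, 30/6 = 5 chords.
B: 21·4 = 84 beats, 84/2 = 42 chords.
C: 4·3 = 12 beats, 12/0.5 = 24 chords.
D: 9·5 = 45 beats, 45/1.5 = 30 chords.
E: 15·4 = 60 beats, 60/3 = 20 chords.
Total: 5 + 42 + 24 + 30 + 20 = 121.

121 chords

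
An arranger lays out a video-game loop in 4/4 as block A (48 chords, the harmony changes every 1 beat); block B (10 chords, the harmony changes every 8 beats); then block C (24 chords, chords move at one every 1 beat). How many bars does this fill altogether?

38 bars

A: 48 × 1 = 48 beats = 12 bars.
B: 10 × 8 = 80 beats = 20 bars.
C: 24 × 1 = 24 beats = 6 bars.
Total: 12 + 20 + 6 = 38 bars.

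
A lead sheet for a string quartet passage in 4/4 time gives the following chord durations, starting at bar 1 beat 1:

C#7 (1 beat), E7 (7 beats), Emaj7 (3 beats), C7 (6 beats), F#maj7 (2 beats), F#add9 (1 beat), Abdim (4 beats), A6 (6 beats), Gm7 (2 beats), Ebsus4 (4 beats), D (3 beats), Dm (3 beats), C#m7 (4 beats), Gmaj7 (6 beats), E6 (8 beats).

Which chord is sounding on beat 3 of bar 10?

D

Beat 3 of bar 10 is beat (10−1)×4 + 3 = 39 overall.
Running totals: C#7 ends at 1, E7 ends at 8, Emaj7 ends at 11, C7 ends at 17, F#maj7 ends at 19, F#add9 ends at 20, Abdim ends at 24, A6 ends at 30, Gm7 ends at 32, Ebsus4 ends at 36, D ends at 39.
Beat 39 falls within D.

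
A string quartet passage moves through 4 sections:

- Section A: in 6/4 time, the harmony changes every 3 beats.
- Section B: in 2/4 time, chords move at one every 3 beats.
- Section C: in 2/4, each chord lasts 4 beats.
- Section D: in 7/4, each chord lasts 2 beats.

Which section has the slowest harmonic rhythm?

Section C

A: each chord is 3 beats in 6/4, so 2 per bar.
B: each chord is 3 beats in 2/4, so 2/3 per bar.
C: each chord is 4 beats in 2/4, so 0.5 per bar.
D: each chord is 2 beats in 7/4, so 3.5 per bar.
Slowest is C at 0.5 chords/bar.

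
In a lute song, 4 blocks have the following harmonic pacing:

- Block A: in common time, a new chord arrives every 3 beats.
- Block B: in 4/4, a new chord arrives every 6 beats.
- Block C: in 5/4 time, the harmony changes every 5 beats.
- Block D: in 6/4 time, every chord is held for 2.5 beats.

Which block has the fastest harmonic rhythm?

Block D

A: 4 beats/bar ÷ 3 beats/chord = 4/3 chords/bar.
B: 4 beats/bar ÷ 6 beats/chord = 2/3 chords/bar.
C: 5 beats/bar ÷ 5 beats/chord = 1 chord/bar.
D: 6 beats/bar ÷ 2.5 beats/chord = 2.4 chords/bar.
Fastest is D at 2.4 chords/bar.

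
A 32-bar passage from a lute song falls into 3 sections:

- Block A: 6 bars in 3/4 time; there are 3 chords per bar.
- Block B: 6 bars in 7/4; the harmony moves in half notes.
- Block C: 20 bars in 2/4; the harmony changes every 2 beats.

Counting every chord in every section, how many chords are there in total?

59 chords

A: 6·3 = 18 beats, 18/1 = 18 chords.
B: 6·7 = 42 beats, 42/2 = 21 chords.
C: 20·2 = 40 beats, 40/2 = 20 chords.
Total: 18 + 21 + 20 = 59.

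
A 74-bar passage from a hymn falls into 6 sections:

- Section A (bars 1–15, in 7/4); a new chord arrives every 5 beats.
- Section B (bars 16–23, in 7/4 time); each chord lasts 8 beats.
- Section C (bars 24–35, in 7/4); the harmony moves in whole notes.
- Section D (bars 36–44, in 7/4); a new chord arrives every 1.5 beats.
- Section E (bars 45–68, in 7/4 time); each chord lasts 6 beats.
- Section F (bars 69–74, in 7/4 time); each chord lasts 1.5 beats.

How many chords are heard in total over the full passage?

A: 15·7 = 105 beats, 105/5 = 21 chords.
B: 8·7 = 56 beats, 56/8 = 7 chords.
C: 12·7 = 84 beats, 84/4 = 21 chords.
D: 9·7 = 63 beats, 63/1.5 = 42 chords.
E: 24·7 = 168 beats, 168/6 = 28 chords.
F: 6·7 = 42 beats, 42/1.5 = 28 chords.
Total: 21 + 7 + 21 + 42 + 28 + 28 = 147.

147 chords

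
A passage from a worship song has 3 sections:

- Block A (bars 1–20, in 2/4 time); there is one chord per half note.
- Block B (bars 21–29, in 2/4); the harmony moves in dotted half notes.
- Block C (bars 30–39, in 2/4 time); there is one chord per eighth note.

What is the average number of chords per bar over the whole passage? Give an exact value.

A: 20 × 2 = 40 beats ÷ 2 = 20 chords.
B: 9 × 2 = 18 beats ÷ 3 = 6 chords.
C: 10 × 2 = 20 beats ÷ 0.5 = 40 chords.
Overall: 66 chords over 39 bars → 66/39 = 22/13 chords per bar.

22/13 chords per bar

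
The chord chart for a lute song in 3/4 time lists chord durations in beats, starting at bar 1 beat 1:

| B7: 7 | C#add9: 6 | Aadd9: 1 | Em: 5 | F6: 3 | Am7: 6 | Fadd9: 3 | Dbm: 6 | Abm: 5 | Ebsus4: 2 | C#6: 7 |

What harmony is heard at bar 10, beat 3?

Beat 3 of bar 10 is beat (10−1)×3 + 3 = 30 overall.
Running totals: B7 ends at 7, C#add9 ends at 13, Aadd9 ends at 14, Em ends at 19, F6 ends at 22, Am7 ends at 28, Fadd9 ends at 31.
Beat 30 falls within Fadd9.

Fadd9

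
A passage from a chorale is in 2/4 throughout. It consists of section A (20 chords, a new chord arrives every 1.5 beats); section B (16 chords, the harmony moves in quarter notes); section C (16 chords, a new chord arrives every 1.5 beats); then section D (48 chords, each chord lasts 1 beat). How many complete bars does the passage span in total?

59 bars

A: 20 × 1.5 = 30 beats = 15 bars.
B: 16 × 1 = 16 beats = 8 bars.
C: 16 × 1.5 = 24 beats = 12 bars.
D: 48 × 1 = 48 beats = 24 bars.
Total: 15 + 8 + 12 + 24 = 59 bars.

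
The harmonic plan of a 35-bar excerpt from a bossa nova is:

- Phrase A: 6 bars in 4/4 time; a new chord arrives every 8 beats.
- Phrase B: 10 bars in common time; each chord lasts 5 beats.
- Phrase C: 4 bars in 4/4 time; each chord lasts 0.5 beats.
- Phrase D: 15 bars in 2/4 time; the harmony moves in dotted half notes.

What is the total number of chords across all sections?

53 chords

A: 6·4 = 24 beats, 24/8 = 3 chords.
B: 10·4 = 40 beats, 40/5 = 8 chords.
C: 4·4 = 16 beats, 16/0.5 = 32 chords.
D: 15·2 = 30 beats, 30/3 = 10 chords.
Total: 3 + 8 + 32 + 10 = 53.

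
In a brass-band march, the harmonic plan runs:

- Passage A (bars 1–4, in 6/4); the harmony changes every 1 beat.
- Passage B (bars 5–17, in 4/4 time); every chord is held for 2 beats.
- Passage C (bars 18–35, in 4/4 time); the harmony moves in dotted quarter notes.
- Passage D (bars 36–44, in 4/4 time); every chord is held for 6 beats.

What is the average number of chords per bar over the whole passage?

26/11 chords per bar

A: 4 bars of 6 beats is 24 beats; at 1 beat each that's 24 chords.
B: 13 bars of 4 beats is 52 beats; at 2 beats each that's 26 chords.
C: 18 bars of 4 beats is 72 beats; at 1.5 beats each that's 48 chords.
D: 9 bars of 4 beats is 36 beats; at 6 beats each that's 6 chords.
Overall: 104 chords over 44 bars → 104/44 = 26/11 chords per bar.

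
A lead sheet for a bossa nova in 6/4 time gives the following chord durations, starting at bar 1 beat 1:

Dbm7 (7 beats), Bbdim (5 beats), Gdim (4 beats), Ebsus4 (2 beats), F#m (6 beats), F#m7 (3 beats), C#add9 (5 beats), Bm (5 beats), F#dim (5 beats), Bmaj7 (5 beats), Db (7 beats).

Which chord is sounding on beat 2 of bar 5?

Beat 2 of bar 5 is beat (5−1)×6 + 2 = 26 overall.
Running totals: Dbm7 ends at 7, Bbdim ends at 12, Gdim ends at 16, Ebsus4 ends at 18, F#m ends at 24, F#m7 ends at 27.
Beat 26 falls within F#m7.

F#m7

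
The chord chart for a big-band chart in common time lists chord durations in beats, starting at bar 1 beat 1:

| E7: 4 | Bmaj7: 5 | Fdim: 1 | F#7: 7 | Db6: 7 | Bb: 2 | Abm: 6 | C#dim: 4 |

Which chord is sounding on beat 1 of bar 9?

Beat 1 of bar 9 is beat (9−1)×4 + 1 = 33 overall.
Running totals: E7 ends at 4, Bmaj7 ends at 9, Fdim ends at 10, F#7 ends at 17, Db6 ends at 24, Bb ends at 26, Abm ends at 32, C#dim ends at 36.
Beat 33 falls within C#dim.

C#dim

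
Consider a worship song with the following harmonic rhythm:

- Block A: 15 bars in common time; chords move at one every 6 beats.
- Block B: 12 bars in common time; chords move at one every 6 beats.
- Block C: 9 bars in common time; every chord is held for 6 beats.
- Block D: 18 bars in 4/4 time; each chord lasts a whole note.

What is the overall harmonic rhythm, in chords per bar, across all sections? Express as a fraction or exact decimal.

7/9 chords per bar

A: 15 bars of 4 beats is 60 beats; at 6 beats each that's 10 chords.
B: 12 bars of 4 beats is 48 beats; at 6 beats each that's 8 chords.
C: 9 bars of 4 beats is 36 beats; at 6 beats each that's 6 chords.
D: 18 bars of 4 beats is 72 beats; at 4 beats each that's 18 chords.
Overall: 42 chords over 54 bars → 42/54 = 7/9 chords per bar.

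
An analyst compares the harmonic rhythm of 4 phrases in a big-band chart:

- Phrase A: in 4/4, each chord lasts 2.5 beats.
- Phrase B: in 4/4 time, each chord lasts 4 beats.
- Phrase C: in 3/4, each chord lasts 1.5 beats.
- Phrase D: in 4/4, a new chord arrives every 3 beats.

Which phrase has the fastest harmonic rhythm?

A: 4/2.5 = 1.6 chords/bar.
B: 4/4 = 1 chord/bar.
C: 3/1.5 = 2 chords/bar.
D: 4/3 = 4/3 chords/bar.
Fastest is C at 2 chords/bar.

Phrase C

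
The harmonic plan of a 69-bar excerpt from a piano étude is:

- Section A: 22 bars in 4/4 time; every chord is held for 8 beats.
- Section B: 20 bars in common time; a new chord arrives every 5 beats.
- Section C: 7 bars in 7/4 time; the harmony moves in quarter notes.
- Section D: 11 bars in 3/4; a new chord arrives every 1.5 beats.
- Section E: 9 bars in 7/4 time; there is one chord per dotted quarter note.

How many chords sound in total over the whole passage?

140 chords

A has 88 beats and chords last 8 each, so 11 chords.
B has 80 beats and chords last 5 each, so 16 chords.
C has 49 beats and chords last 1 each, so 49 chords.
D has 33 beats and chords last 1.5 each, so 22 chords.
E has 63 beats and chords last 1.5 each, so 42 chords.
Total: 11 + 16 + 49 + 22 + 42 = 140.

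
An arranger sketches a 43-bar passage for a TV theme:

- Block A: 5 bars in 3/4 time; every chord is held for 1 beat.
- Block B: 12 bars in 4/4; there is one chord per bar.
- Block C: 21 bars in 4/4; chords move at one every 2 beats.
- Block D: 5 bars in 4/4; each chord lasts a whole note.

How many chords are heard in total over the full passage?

A: 5·3 = 15 beats, 15/1 = 15 chords.
B: 12·4 = 48 beats, 48/4 = 12 chords.
C: 21·4 = 84 beats, 84/2 = 42 chords.
D: 5·4 = 20 beats, 20/4 = 5 chords.
Total: 15 + 12 + 42 + 5 = 74.

74 chords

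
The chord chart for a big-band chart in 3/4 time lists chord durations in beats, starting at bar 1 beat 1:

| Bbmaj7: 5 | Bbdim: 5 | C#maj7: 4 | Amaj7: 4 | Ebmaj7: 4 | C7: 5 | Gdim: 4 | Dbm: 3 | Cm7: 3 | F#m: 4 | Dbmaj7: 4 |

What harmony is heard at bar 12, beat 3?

Cm7

Beat 3 of bar 12 is beat (12−1)×3 + 3 = 36 overall.
Running totals: Bbmaj7 ends at 5, Bbdim ends at 10, C#maj7 ends at 14, Amaj7 ends at 18, Ebmaj7 ends at 22, C7 ends at 27, Gdim ends at 31, Dbm ends at 34, Cm7 ends at 37.
Beat 36 falls within Cm7.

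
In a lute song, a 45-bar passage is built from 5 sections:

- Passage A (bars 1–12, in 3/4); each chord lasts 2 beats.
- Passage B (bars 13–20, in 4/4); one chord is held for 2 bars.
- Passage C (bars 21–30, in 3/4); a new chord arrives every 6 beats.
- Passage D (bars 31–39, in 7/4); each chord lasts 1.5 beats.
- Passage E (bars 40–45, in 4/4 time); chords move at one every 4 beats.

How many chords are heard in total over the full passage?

A has 36 beats and chords last 2 each, so 18 chords.
B has 32 beats and chords last 8 each, so 4 chords.
C has 30 beats and chords last 6 each, so 5 chords.
D has 63 beats and chords last 1.5 each, so 42 chords.
E has 24 beats and chords last 4 each, so 6 chords.
Total: 18 + 4 + 5 + 42 + 6 = 75.

75 chords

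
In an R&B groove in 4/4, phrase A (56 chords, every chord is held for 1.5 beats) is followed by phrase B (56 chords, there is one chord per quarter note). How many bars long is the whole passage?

35 bars

A: 56 × 1.5 = 84 beats = 21 bars.
B: 56 × 1 = 56 beats = 14 bars.
Total: 21 + 14 = 35 bars.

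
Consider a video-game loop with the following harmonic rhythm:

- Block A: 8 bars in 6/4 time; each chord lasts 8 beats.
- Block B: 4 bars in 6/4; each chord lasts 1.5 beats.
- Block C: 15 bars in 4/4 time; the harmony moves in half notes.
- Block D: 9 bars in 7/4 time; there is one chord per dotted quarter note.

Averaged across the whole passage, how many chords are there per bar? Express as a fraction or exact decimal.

47/18 chords per bar

A: 8 bars of 6 beats is 48 beats; at 8 beats each that's 6 chords.
B: 4 bars of 6 beats is 24 beats; at 1.5 beats each that's 16 chords.
C: 15 bars of 4 beats is 60 beats; at 2 beats each that's 30 chords.
D: 9 bars of 7 beats is 63 beats; at 1.5 beats each that's 42 chords.
Overall: 94 chords over 36 bars → 94/36 = 47/18 chords per bar.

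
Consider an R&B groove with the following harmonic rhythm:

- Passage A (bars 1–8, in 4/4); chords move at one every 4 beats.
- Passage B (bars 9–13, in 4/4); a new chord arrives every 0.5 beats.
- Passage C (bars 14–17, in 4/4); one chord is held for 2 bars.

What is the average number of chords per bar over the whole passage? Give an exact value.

A: 8 × 4 = 32 beats ÷ 4 = 8 chords.
B: 5 × 4 = 20 beats ÷ 0.5 = 40 chords.
C: 4 × 4 = 16 beats ÷ 8 = 2 chords.
Overall: 50 chords over 17 bars → 50/17 = 50/17 chords per bar.

50/17 chords per bar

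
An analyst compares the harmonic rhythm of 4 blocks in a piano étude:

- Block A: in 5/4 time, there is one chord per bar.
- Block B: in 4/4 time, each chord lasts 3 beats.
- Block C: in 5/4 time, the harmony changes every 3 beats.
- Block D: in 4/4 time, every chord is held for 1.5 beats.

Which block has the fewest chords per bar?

A: 5 beats/bar ÷ 5 beats/chord = 1 chord/bar.
B: 4 beats/bar ÷ 3 beats/chord = 4/3 chords/bar.
C: 5 beats/bar ÷ 3 beats/chord = 5/3 chords/bar.
D: 4 beats/bar ÷ 1.5 beats/chord = 8/3 chords/bar.
Slowest is A at 1 chords/bar.

Block A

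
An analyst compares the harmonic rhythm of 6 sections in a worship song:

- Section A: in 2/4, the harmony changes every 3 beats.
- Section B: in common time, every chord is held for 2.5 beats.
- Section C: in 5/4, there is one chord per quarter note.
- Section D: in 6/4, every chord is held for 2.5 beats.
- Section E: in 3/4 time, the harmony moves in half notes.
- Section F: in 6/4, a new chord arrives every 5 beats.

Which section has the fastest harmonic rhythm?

A: 2 beats/bar ÷ 3 beats/chord = 2/3 chords/bar.
B: 4 beats/bar ÷ 2.5 beats/chord = 1.6 chords/bar.
C: 5 beats/bar ÷ 1 beat/chord = 5 chords/bar.
D: 6 beats/bar ÷ 2.5 beats/chord = 2.4 chords/bar.
E: 3 beats/bar ÷ 2 beats/chord = 1.5 chords/bar.
F: 6 beats/bar ÷ 5 beats/chord = 1.2 chords/bar.
Fastest is C at 5 chords/bar.

Section C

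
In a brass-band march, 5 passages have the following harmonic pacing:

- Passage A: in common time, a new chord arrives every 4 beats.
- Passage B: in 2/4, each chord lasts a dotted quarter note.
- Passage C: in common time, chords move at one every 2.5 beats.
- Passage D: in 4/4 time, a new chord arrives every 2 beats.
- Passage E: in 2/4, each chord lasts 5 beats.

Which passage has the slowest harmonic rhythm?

A: 4/4 = 1 chord/bar.
B: 2/1.5 = 4/3 chords/bar.
C: 4/2.5 = 1.6 chords/bar.
D: 4/2 = 2 chords/bar.
E: 2/5 = 0.4 chords/bar.
Slowest is E at 0.4 chords/bar.

Passage E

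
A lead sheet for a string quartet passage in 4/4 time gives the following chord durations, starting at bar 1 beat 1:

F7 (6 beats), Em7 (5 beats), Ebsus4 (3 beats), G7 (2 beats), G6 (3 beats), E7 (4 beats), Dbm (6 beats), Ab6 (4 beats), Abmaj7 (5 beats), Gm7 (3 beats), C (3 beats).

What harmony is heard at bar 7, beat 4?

Beat 4 of bar 7 is beat (7−1)×4 + 4 = 28 overall.
Running totals: F7 ends at 6, Em7 ends at 11, Ebsus4 ends at 14, G7 ends at 16, G6 ends at 19, E7 ends at 23, Dbm ends at 29.
Beat 28 falls within Dbm.

Dbm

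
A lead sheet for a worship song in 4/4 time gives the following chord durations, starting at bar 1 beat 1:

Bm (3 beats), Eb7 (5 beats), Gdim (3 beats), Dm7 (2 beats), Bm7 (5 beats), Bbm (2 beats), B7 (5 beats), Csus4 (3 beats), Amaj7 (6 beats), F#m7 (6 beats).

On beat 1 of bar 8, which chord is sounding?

Amaj7

Beat 1 of bar 8 is beat (8−1)×4 + 1 = 29 overall.
Running totals: Bm ends at 3, Eb7 ends at 8, Gdim ends at 11, Dm7 ends at 13, Bm7 ends at 18, Bbm ends at 20, B7 ends at 25, Csus4 ends at 28, Amaj7 ends at 34.
Beat 29 falls within Amaj7.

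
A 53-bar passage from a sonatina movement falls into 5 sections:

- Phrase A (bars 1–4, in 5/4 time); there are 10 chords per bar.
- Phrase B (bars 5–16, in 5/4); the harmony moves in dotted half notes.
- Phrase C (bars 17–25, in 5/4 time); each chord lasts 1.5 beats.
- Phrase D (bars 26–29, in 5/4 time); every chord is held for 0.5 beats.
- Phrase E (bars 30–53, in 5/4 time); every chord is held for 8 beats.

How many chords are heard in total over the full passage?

145 chords

A has 20 beats and chords last 0.5 each, so 40 chords.
B has 60 beats and chords last 3 each, so 20 chords.
C has 45 beats and chords last 1.5 each, so 30 chords.
D has 20 beats and chords last 0.5 each, so 40 chords.
E has 120 beats and chords last 8 each, so 15 chords.
Total: 40 + 20 + 30 + 40 + 15 = 145.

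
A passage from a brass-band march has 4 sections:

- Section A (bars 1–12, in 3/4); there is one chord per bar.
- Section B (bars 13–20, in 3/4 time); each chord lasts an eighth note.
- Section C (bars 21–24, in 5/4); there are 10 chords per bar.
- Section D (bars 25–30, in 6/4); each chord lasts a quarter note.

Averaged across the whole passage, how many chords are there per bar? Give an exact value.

A: 12 bars of 3 beats is 36 beats; at 3 beats each that's 12 chords.
B: 8 bars of 3 beats is 24 beats; at 0.5 beats each that's 48 chords.
C: 4 bars of 5 beats is 20 beats; at 0.5 beats each that's 40 chords.
D: 6 bars of 6 beats is 36 beats; at 1 beat each that's 36 chords.
Overall: 136 chords over 30 bars → 136/30 = 68/15 chords per bar.

68/15 chords per bar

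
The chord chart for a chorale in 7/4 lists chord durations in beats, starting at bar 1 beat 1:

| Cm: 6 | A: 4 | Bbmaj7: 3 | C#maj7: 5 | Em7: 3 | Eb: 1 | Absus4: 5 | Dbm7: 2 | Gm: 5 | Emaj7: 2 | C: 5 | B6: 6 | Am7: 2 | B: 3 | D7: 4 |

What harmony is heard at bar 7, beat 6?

Am7

Beat 6 of bar 7 is beat (7−1)×7 + 6 = 48 overall.
Running totals: Cm ends at 6, A ends at 10, Bbmaj7 ends at 13, C#maj7 ends at 18, Em7 ends at 21, Eb ends at 22, Absus4 ends at 27, Dbm7 ends at 29, Gm ends at 34, Emaj7 ends at 36, C ends at 41, B6 ends at 47, Am7 ends at 49.
Beat 48 falls within Am7.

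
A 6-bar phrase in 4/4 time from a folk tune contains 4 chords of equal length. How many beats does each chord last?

6 beats

6 bars × 4 beats/bar = 24 beats total.
24 beats ÷ 4 chords = 6 beats per chord.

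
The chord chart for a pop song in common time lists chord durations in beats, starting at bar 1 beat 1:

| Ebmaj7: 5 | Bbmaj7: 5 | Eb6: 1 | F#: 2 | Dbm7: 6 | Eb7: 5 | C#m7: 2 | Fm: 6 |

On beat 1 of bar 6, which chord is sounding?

Eb7

Beat 1 of bar 6 is beat (6−1)×4 + 1 = 21 overall.
Running totals: Ebmaj7 ends at 5, Bbmaj7 ends at 10, Eb6 ends at 11, F# ends at 13, Dbm7 ends at 19, Eb7 ends at 24.
Beat 21 falls within Eb7.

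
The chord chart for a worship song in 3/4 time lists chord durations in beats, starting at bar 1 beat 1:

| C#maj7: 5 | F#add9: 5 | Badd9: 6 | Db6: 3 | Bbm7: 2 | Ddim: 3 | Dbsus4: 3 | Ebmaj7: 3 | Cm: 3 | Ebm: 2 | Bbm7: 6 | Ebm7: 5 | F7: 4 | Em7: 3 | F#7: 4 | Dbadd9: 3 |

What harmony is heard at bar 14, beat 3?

Beat 3 of bar 14 is beat (14−1)×3 + 3 = 42 overall.
Running totals: C#maj7 ends at 5, F#add9 ends at 10, Badd9 ends at 16, Db6 ends at 19, Bbm7 ends at 21, Ddim ends at 24, Dbsus4 ends at 27, Ebmaj7 ends at 30, Cm ends at 33, Ebm ends at 35, Bbm7 ends at 41, Ebm7 ends at 46.
Beat 42 falls within Ebm7.

Ebm7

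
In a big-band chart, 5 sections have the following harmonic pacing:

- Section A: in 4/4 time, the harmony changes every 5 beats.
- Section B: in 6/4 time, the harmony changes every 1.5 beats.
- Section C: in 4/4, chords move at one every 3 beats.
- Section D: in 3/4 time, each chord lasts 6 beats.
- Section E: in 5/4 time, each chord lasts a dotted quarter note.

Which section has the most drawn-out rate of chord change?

A: each chord is 5 beats in 4/4, so 0.8 per bar.
B: each chord is 1.5 beats in 6/4, so 4 per bar.
C: each chord is 3 beats in 4/4, so 4/3 per bar.
D: each chord is 6 beats in 3/4, so 0.5 per bar.
E: each chord is 1.5 beats in 5/4, so 10/3 per bar.
Slowest is D at 0.5 chords/bar.

Section D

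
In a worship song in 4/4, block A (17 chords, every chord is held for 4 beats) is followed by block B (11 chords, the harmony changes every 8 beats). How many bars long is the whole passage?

A: 17 × 4 = 68 beats = 17 bars.
B: 11 × 8 = 88 beats = 22 bars.
Total: 17 + 22 = 39 bars.

39 bars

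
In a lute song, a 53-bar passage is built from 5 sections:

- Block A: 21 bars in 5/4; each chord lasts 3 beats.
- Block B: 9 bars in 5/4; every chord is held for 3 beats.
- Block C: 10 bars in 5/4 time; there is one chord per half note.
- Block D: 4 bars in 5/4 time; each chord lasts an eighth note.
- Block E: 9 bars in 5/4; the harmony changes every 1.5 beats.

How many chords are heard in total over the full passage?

A has 105 beats and chords last 3 each, so 35 chords.
B has 45 beats and chords last 3 each, so 15 chords.
C has 50 beats and chords last 2 each, so 25 chords.
D has 20 beats and chords last 0.5 each, so 40 chords.
E has 45 beats and chords last 1.5 each, so 30 chords.
Total: 35 + 15 + 25 + 40 + 30 = 145.

145 chords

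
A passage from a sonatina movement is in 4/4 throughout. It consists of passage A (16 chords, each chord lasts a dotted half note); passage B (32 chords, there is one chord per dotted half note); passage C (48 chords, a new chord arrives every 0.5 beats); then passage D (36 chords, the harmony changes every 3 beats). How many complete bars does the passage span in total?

69 bars

A: 16 × 3 = 48 beats = 12 bars.
B: 32 × 3 = 96 beats = 24 bars.
C: 48 × 0.5 = 24 beats = 6 bars.
D: 36 × 3 = 108 beats = 27 bars.
Total: 12 + 24 + 6 + 27 = 69 bars.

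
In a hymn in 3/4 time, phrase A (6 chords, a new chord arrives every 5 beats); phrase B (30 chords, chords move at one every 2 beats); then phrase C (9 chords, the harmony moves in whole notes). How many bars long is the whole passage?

A: 6 × 5 = 30 beats = 10 bars.
B: 30 × 2 = 60 beats = 20 bars.
C: 9 × 4 = 36 beats = 12 bars.
Total: 10 + 20 + 12 = 42 bars.

42 bars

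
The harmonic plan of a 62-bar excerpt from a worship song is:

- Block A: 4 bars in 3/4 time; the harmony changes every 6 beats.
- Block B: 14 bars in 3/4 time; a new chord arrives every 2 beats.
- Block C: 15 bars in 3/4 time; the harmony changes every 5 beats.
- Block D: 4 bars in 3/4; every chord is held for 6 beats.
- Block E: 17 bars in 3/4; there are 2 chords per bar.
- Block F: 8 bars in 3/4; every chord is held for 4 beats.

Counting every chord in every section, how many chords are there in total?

74 chords

A: 4·3 = 12 beats, 12/6 = 2 chords.
B: 14·3 = 42 beats, 42/2 = 21 chords.
C: 15·3 = 45 beats, 45/5 = 9 chords.
D: 4·3 = 12 beats, 12/6 = 2 chords.
E: 17·3 = 51 beats, 51/1.5 = 34 chords.
F: 8·3 = 24 beats, 24/4 = 6 chords.
Total: 2 + 21 + 9 + 2 + 34 + 6 = 74.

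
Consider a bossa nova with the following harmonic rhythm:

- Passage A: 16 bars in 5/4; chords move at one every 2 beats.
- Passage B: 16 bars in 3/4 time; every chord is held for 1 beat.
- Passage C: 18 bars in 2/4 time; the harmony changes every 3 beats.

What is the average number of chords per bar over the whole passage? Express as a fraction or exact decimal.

A: 16 × 5 = 80 beats ÷ 2 = 40 chords.
B: 16 × 3 = 48 beats ÷ 1 = 48 chords.
C: 18 × 2 = 36 beats ÷ 3 = 12 chords.
Overall: 100 chords over 50 bars → 100/50 = 2 chords per bar.

2 chords per bar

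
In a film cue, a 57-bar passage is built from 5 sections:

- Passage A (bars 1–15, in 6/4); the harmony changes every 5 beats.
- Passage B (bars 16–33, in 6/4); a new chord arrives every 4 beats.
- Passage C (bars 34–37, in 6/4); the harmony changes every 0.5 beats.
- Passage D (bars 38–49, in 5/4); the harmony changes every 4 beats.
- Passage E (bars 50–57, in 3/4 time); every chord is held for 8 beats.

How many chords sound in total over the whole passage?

111 chords

A: 15 bars × 6 beats = 90 beats; 5 beats/chord → 18 chords.
B: 18 bars × 6 beats = 108 beats; 4 beats/chord → 27 chords.
C: 4 bars × 6 beats = 24 beats; 0.5 beats/chord → 48 chords.
D: 12 bars × 5 beats = 60 beats; 4 beats/chord → 15 chords.
E: 8 bars × 3 beats = 24 beats; 8 beats/chord → 3 chords.
Total: 18 + 27 + 48 + 15 + 3 = 111.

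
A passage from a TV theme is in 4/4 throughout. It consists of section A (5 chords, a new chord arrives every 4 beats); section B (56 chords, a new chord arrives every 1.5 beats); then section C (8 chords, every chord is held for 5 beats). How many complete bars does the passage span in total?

A: 5 × 4 = 20 beats = 5 bars.
B: 56 × 1.5 = 84 beats = 21 bars.
C: 8 × 5 = 40 beats = 10 bars.
Total: 5 + 21 + 10 = 36 bars.

36 bars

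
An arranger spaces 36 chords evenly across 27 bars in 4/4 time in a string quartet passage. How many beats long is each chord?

27 bars × 4 beats/bar = 108 beats total.
108 beats ÷ 36 chords = 3 beats per chord.
(That is a dotted half note.)

3 beats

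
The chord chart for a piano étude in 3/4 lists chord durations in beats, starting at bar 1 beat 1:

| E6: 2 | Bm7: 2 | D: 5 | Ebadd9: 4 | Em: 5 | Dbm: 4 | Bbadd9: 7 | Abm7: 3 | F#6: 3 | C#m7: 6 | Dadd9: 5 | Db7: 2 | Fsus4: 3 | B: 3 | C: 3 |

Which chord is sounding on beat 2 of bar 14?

Beat 2 of bar 14 is beat (14−1)×3 + 2 = 41 overall.
Running totals: E6 ends at 2, Bm7 ends at 4, D ends at 9, Ebadd9 ends at 13, Em ends at 18, Dbm ends at 22, Bbadd9 ends at 29, Abm7 ends at 32, F#6 ends at 35, C#m7 ends at 41.
Beat 41 falls within C#m7.

C#m7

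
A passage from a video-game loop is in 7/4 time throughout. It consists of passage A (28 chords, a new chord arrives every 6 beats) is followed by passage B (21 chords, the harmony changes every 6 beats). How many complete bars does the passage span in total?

A: 28 × 6 = 168 beats = 24 bars.
B: 21 × 6 = 126 beats = 18 bars.
Total: 24 + 18 = 42 bars.

42 bars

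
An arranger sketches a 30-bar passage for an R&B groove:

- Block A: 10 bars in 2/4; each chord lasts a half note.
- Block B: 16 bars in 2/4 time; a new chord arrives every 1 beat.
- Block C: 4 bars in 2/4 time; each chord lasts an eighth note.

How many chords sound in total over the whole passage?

58 chords

A has 20 beats and chords last 2 each, so 10 chords.
B has 32 beats and chords last 1 each, so 32 chords.
C has 8 beats and chords last 0.5 each, so 16 chords.
Total: 10 + 32 + 16 = 58.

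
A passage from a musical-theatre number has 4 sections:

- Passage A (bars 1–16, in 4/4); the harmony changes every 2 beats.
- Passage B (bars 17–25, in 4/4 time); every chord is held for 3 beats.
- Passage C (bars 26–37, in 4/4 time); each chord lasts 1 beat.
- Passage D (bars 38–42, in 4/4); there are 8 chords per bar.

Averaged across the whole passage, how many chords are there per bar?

A: 16 × 4 = 64 beats ÷ 2 = 32 chords.
B: 9 × 4 = 36 beats ÷ 3 = 12 chords.
C: 12 × 4 = 48 beats ÷ 1 = 48 chords.
D: 5 × 4 = 20 beats ÷ 0.5 = 40 chords.
Overall: 132 chords over 42 bars → 132/42 = 22/7 chords per bar.

22/7 chords per bar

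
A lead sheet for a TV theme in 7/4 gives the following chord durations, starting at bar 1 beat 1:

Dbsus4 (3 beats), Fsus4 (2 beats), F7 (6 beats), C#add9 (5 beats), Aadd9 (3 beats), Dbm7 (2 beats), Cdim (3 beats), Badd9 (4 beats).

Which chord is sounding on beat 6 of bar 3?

Dbm7

Beat 6 of bar 3 is beat (3−1)×7 + 6 = 20 overall.
Running totals: Dbsus4 ends at 3, Fsus4 ends at 5, F7 ends at 11, C#add9 ends at 16, Aadd9 ends at 19, Dbm7 ends at 21.
Beat 20 falls within Dbm7.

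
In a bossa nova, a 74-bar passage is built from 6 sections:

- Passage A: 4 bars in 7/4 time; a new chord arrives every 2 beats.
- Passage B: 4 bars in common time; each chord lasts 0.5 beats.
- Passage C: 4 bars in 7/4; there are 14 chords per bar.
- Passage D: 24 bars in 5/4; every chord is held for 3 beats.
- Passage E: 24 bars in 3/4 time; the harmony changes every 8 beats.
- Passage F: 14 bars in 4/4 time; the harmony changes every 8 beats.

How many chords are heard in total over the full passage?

158 chords

A has 28 beats and chords last 2 each, so 14 chords.
B has 16 beats and chords last 0.5 each, so 32 chords.
C has 28 beats and chords last 0.5 each, so 56 chords.
D has 120 beats and chords last 3 each, so 40 chords.
E has 72 beats and chords last 8 each, so 9 chords.
F has 56 beats and chords last 8 each, so 7 chords.
Total: 14 + 32 + 56 + 40 + 9 + 7 = 158.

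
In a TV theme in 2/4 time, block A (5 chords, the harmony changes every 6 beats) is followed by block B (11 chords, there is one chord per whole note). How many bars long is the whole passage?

37 bars

A: 5 × 6 = 30 beats = 15 bars.
B: 11 × 4 = 44 beats = 22 bars.
Total: 15 + 22 = 37 bars.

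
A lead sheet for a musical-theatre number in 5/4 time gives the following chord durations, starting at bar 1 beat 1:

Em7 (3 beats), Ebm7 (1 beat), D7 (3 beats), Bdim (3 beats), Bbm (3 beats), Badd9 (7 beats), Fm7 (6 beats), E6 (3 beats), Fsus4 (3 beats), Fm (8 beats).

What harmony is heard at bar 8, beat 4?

Beat 4 of bar 8 is beat (8−1)×5 + 4 = 39 overall.
Running totals: Em7 ends at 3, Ebm7 ends at 4, D7 ends at 7, Bdim ends at 10, Bbm ends at 13, Badd9 ends at 20, Fm7 ends at 26, E6 ends at 29, Fsus4 ends at 32, Fm ends at 40.
Beat 39 falls within Fm.

Fm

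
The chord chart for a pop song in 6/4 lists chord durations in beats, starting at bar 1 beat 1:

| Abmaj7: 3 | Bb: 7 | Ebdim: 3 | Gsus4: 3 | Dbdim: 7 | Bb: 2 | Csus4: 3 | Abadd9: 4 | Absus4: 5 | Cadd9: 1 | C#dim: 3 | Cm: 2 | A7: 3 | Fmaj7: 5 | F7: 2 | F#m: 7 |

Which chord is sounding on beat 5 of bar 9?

F7

Beat 5 of bar 9 is beat (9−1)×6 + 5 = 53 overall.
Running totals: Abmaj7 ends at 3, Bb ends at 10, Ebdim ends at 13, Gsus4 ends at 16, Dbdim ends at 23, Bb ends at 25, Csus4 ends at 28, Abadd9 ends at 32, Absus4 ends at 37, Cadd9 ends at 38, C#dim ends at 41, Cm ends at 43, A7 ends at 46, Fmaj7 ends at 51, F7 ends at 53.
Beat 53 falls within F7.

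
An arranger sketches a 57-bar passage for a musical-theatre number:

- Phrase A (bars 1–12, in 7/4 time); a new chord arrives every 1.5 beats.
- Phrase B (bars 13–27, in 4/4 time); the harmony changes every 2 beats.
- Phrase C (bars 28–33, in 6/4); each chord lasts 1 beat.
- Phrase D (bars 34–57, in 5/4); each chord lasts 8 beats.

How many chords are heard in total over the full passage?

137 chords

A: 12 bars × 7 beats = 84 beats; 1.5 beats/chord → 56 chords.
B: 15 bars × 4 beats = 60 beats; 2 beats/chord → 30 chords.
C: 6 bars × 6 beats = 36 beats; 1 beat/chord → 36 chords.
D: 24 bars × 5 beats = 120 beats; 8 beats/chord → 15 chords.
Total: 56 + 30 + 36 + 15 = 137.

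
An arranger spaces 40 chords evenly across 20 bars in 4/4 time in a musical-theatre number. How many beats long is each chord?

2 beats

20 bars × 4 beats/bar = 80 beats total.
80 beats ÷ 40 chords = 2 beats per chord.
(That is a half note.)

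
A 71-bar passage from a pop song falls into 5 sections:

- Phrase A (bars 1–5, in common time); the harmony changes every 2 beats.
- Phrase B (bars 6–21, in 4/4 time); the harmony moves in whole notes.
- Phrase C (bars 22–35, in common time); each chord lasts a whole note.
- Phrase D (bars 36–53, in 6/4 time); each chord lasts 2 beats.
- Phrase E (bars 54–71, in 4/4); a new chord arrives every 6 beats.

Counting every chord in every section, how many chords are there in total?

A has 20 beats and chords last 2 each, so 10 chords.
B has 64 beats and chords last 4 each, so 16 chords.
C has 56 beats and chords last 4 each, so 14 chords.
D has 108 beats and chords last 2 each, so 54 chords.
E has 72 beats and chords last 6 each, so 12 chords.
Total: 10 + 16 + 14 + 54 + 12 = 106.

106 chords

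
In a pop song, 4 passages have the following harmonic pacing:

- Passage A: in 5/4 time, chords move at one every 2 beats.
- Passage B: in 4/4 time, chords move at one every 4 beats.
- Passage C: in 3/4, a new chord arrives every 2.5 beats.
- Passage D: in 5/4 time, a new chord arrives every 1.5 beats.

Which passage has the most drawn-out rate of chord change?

Passage B

A: 5 beats/bar ÷ 2 beats/chord = 2.5 chords/bar.
B: 4 beats/bar ÷ 4 beats/chord = 1 chord/bar.
C: 3 beats/bar ÷ 2.5 beats/chord = 1.2 chords/bar.
D: 5 beats/bar ÷ 1.5 beats/chord = 10/3 chords/bar.
Slowest is B at 1 chords/bar.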